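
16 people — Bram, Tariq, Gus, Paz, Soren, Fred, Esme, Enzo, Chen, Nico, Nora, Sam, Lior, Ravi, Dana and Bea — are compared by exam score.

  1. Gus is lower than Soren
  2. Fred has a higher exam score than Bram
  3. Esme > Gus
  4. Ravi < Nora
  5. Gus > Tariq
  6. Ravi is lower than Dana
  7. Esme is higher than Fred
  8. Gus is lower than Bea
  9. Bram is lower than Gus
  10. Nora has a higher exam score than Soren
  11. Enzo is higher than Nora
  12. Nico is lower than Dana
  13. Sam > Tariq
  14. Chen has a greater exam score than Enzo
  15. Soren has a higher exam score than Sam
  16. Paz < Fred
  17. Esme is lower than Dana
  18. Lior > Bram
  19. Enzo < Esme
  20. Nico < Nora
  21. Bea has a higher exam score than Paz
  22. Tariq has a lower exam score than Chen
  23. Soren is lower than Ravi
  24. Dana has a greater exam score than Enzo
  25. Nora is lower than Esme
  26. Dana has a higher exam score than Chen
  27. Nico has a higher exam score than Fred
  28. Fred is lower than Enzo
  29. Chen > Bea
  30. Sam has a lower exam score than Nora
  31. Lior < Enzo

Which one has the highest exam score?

Dana

Bram is not greatest since Bram < Lior; Lior is not greatest since Lior < Enzo; Paz is not greatest since Paz < Fred; Tariq is not greatest since Tariq < Gus; Fred is not greatest since Fred < Nico; Sam is not greatest since Sam < Soren; Gus is not greatest since Gus < Bea; Soren is not greatest since Soren < Nora; Ravi is not greatest since Ravi < Dana; Nico is not greatest since Nico < Nora; Nora is not greatest since Nora < Enzo; Enzo is not greatest since Enzo < Chen; Bea is not greatest since Bea < Chen; Esme is not greatest since Esme < Dana; Chen is not greatest since Chen < Dana.
Only Dana has nothing above it, so Dana is the highest exam score.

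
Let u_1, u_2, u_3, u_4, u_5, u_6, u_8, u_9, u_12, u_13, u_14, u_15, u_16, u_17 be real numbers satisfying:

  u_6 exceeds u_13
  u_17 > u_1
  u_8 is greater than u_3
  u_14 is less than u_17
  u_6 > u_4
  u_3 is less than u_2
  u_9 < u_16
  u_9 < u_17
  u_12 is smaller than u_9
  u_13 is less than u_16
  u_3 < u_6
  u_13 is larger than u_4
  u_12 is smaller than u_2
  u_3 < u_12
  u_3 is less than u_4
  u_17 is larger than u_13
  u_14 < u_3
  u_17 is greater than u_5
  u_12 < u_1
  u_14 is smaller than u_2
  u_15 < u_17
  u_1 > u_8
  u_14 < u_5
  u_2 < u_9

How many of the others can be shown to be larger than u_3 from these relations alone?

10

The elements the relations force above u_3 are u_12, u_4, u_8, u_2, u_13, u_9, u_1, u_16, u_6, u_17 — no chain reaches any other.
That is 10.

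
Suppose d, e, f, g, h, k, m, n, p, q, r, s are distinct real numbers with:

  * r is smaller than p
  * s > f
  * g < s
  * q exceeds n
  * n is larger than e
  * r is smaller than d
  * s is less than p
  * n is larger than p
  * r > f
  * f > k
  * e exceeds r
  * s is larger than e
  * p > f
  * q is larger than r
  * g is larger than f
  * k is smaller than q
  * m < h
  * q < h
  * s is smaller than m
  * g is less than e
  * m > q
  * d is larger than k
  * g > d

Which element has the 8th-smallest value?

The consecutive relations fix a unique order: k < f < r < d < g < e < s < p < n < q < m < h.
The 8th smallest is p.

p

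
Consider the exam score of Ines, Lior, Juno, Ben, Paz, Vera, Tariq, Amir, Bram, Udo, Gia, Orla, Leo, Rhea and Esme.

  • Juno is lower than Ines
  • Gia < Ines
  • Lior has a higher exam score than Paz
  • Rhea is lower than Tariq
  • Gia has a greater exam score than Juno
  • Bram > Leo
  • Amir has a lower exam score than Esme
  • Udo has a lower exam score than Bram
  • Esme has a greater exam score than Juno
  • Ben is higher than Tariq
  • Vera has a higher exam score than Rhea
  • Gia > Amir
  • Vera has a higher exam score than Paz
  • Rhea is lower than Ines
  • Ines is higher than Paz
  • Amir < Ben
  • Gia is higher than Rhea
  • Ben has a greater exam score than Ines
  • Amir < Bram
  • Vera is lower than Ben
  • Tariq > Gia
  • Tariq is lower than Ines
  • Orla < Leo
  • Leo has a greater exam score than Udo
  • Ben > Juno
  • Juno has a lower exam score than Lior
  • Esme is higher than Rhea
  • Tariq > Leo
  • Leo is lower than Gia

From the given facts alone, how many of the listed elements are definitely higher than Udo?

6

Directly above Udo: Leo, Bram.
One step further: Gia, Tariq (4 so far).
One step further: Ines, Ben (6 so far).
No other element is forced above Udo by the given relations, so the count is 6.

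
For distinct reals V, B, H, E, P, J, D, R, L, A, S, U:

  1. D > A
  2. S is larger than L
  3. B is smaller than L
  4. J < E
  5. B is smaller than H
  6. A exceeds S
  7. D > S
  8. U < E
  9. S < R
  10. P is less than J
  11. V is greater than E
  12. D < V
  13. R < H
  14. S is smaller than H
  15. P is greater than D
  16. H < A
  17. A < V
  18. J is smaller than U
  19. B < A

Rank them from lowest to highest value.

The consecutive links are each given: B < L; L < S; S < R; R < H; H < A; A < D; D < P; P < J; J < U; U < E; E < V.

B < L < S < R < H < A < D < P < J < U < E < V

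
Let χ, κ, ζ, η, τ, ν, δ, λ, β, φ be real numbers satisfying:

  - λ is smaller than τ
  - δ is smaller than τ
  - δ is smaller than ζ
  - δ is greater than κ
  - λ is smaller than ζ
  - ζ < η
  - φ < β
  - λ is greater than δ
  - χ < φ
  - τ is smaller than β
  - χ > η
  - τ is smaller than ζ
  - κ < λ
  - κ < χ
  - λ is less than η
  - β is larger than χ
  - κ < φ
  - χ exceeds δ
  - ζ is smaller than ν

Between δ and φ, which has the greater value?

φ

δ < λ and λ < τ give δ < τ.
Then τ < ζ extends the chain to ζ.
Then ζ < η extends the chain to η.
With η < χ: δ < λ < τ < ζ < η < χ.
Then χ < φ extends the chain to φ.
So δ < φ; φ is the larger of the two.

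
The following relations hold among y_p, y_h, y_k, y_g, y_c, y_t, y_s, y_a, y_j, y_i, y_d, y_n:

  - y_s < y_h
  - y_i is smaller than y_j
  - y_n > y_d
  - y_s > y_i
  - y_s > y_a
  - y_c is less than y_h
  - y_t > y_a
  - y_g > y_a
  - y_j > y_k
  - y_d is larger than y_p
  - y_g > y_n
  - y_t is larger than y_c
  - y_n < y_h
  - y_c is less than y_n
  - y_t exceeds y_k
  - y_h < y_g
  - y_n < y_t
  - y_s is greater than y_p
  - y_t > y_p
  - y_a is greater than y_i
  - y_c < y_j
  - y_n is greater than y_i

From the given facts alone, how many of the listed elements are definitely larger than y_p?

6

Directly above y_p: y_d, y_s, y_t.
One step further: y_n, y_h (5 so far).
One step further: y_g (6 so far).
No other element is forced above y_p by the given relations, so the count is 6.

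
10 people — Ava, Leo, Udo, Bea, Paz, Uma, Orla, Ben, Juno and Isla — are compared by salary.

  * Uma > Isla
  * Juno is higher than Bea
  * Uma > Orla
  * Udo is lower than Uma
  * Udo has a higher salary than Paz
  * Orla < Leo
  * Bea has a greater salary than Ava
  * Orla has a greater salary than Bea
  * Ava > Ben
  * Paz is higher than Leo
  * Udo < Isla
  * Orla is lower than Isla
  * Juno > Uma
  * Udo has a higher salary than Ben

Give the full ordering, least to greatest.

Ben < Ava < Bea < Orla < Leo < Paz < Udo < Isla < Uma < Juno

The consecutive links are each given: Ben < Ava; Ava < Bea; Bea < Orla; Orla < Leo; Leo < Paz; Paz < Udo; Udo < Isla; Isla < Uma; Uma < Juno.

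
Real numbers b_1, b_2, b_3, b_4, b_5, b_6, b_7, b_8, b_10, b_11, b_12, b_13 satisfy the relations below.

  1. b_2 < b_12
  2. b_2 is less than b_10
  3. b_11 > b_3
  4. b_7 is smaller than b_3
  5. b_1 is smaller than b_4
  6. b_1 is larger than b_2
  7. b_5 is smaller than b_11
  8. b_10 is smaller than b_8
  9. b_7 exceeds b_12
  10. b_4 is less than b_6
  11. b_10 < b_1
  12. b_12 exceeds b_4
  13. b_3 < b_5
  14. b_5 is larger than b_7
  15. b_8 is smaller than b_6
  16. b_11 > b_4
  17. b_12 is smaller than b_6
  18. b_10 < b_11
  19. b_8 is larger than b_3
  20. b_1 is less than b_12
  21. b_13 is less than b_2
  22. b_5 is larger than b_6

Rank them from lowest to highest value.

Each adjacent pair is fixed by a given relation: b_13 < b_2; b_2 < b_10; b_10 < b_1; b_1 < b_4; b_4 < b_12; b_12 < b_7; b_7 < b_3; b_3 < b_8; b_8 < b_6; b_6 < b_5; b_5 < b_11. Chaining them end to end gives the full order.

b_13 < b_2 < b_10 < b_1 < b_4 < b_12 < b_7 < b_3 < b_8 < b_6 < b_5 < b_11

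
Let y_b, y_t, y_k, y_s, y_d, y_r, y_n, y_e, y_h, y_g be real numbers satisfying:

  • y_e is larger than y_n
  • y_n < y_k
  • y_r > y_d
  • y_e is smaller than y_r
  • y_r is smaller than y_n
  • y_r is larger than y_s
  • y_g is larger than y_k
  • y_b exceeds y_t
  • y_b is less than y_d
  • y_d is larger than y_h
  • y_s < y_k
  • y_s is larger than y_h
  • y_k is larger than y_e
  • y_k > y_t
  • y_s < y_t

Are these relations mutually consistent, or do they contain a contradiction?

Chaining the given relations yields y_r < y_n < y_e, so y_r < y_e. But one relation states y_e < y_r. These cannot both hold.

inconsistent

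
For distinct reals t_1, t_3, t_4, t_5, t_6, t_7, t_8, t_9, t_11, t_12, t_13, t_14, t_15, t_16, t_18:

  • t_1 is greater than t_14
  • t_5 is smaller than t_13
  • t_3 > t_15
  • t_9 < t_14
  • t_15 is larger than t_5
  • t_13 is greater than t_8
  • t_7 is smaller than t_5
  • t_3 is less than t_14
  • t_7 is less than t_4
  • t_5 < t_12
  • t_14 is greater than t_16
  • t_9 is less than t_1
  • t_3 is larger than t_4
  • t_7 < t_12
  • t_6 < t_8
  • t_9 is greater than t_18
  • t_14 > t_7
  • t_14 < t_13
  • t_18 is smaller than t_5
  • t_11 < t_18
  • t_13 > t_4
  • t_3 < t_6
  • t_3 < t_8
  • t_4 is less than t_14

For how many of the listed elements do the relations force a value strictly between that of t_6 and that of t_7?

4

The relations place t_7 below t_6. An element lies strictly between them when it is forced above t_7 and also forced below t_6.
Above t_7: {t_5, t_15, t_4, t_12, t_3, t_14, t_1, t_8, t_13}. Below t_6: {t_11, t_18, t_5, t_15, t_4, t_3}.
Intersection: {t_5, t_15, t_4, t_3} — 4.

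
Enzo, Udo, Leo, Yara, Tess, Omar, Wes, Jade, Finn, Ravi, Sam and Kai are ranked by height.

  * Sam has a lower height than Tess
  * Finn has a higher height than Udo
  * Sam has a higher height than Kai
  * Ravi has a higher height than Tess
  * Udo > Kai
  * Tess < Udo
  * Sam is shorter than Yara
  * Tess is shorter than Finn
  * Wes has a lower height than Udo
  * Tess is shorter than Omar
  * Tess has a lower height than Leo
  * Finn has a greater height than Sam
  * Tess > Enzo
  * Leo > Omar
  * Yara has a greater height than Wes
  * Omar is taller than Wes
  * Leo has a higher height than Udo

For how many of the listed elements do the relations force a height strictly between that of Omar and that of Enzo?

1

Chaining upward from Enzo reaches: Tess, Ravi, Udo, Leo, Finn.
Chaining downward from Omar reaches: Kai, Sam, Tess, Wes.
Strictly between Enzo and Omar are those in both lists: Tess — 1 element.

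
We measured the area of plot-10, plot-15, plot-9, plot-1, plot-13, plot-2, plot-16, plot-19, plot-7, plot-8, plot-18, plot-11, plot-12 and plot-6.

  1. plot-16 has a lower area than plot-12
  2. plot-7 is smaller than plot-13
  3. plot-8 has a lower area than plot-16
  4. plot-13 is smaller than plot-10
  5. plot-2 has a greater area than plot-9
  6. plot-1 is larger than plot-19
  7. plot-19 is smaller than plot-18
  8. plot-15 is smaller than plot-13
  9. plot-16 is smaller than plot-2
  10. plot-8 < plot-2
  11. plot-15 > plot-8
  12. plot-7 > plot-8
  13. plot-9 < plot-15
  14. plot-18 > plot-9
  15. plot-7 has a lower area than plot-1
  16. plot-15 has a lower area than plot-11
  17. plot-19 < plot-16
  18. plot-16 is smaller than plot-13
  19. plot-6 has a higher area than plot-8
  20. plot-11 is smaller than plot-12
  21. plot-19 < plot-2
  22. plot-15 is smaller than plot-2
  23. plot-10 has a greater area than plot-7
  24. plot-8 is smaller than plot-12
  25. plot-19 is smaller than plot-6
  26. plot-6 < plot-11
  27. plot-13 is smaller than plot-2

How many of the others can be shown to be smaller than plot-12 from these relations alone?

7

Directly below plot-12: plot-8, plot-16, plot-11.
One step further: plot-19, plot-6, plot-15 (6 so far).
One step further: plot-9 (7 so far).
No other element is forced below plot-12 by the given relations, so the count is 7.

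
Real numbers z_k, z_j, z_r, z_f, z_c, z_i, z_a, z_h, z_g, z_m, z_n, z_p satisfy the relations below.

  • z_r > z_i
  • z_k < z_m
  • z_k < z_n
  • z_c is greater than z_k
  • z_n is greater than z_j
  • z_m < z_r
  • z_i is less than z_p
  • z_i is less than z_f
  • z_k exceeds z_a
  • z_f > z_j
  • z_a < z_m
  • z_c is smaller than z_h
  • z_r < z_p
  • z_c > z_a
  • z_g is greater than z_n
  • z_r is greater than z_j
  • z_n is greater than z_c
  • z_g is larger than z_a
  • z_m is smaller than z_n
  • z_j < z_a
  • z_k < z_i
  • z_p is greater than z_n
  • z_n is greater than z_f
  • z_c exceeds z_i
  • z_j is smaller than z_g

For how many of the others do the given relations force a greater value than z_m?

4

The elements the relations force above z_m are z_r, z_n, z_g, z_p — no chain reaches any other.
That is 4.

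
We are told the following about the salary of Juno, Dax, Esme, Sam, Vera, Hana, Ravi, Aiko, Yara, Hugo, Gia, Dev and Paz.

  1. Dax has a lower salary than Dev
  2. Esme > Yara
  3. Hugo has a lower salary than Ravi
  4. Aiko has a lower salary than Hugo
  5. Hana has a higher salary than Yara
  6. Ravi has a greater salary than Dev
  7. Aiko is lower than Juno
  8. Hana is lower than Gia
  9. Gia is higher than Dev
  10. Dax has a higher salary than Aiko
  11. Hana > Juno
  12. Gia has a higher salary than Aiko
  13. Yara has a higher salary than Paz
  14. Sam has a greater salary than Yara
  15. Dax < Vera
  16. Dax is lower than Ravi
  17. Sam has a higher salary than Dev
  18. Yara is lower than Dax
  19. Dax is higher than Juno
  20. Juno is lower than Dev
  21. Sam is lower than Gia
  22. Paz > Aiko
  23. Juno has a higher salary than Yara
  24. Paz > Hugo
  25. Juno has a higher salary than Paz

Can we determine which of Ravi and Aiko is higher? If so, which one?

Ravi

The relevant relations are Aiko < Hugo; Hugo < Paz; Paz < Yara; Yara < Juno; Juno < Dax; Dax < Dev; Dev < Ravi.
Together: Aiko < Hugo < Paz < Yara < Juno < Dax < Dev < Ravi.
So Ravi is higher.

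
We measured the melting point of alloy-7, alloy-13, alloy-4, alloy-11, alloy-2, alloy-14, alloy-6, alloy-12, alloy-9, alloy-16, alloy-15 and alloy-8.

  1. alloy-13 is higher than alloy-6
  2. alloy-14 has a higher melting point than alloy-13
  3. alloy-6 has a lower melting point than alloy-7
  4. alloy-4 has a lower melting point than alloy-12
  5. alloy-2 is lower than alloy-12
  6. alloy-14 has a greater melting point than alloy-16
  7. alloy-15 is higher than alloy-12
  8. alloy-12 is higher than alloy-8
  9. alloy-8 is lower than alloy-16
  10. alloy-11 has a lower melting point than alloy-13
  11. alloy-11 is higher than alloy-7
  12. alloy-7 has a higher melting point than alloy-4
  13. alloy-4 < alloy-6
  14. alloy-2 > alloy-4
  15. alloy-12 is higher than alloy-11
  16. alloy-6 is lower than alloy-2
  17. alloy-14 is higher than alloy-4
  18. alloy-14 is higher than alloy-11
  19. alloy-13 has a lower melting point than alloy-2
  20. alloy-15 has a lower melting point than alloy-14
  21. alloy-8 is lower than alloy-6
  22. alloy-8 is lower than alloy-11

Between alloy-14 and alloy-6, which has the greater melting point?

alloy-14

Chaining the given relations: alloy-6 < alloy-7 < alloy-11 < alloy-13 < alloy-2 < alloy-12 < alloy-15 < alloy-14.
So alloy-6 < alloy-14; alloy-14 is the higher of the two.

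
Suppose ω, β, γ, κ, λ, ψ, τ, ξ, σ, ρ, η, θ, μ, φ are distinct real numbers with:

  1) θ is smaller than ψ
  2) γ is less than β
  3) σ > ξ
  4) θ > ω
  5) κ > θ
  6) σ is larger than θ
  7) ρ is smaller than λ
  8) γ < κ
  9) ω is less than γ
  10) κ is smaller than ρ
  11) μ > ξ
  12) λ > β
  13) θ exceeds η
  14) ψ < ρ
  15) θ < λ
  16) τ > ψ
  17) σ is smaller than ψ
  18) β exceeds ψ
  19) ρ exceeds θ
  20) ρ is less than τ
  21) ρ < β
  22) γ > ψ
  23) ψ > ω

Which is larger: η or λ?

λ

η < θ and θ < σ give η < σ.
Then σ < ψ extends the chain to ψ.
With ψ < γ: η < θ < σ < ψ < γ.
With γ < κ: η < θ < σ < ψ < γ < κ.
With κ < ρ: η < θ < σ < ψ < γ < κ < ρ.
Then ρ < β extends the chain to β.
With β < λ: η < θ < σ < ψ < γ < κ < ρ < β < λ.
So η < λ; λ is the larger of the two.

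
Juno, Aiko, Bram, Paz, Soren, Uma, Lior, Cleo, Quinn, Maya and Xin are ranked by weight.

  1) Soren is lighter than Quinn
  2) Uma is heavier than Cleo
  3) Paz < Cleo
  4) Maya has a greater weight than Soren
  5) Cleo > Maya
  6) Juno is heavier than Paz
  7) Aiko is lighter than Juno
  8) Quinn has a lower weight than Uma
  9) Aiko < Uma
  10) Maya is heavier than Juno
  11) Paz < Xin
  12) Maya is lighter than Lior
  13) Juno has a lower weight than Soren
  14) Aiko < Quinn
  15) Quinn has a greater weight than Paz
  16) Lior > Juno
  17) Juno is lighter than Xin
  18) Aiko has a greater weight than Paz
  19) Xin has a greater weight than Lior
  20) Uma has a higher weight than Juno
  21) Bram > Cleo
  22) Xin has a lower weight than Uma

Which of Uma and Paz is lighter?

Link the given pairs in sequence: Paz < Aiko; Aiko < Juno; Juno < Soren; Soren < Maya; Maya < Lior; Lior < Xin; Xin < Uma.
Together: Paz < Aiko < Juno < Soren < Maya < Lior < Xin < Uma.
So Paz < Uma; Paz is the lighter of the two.

Paz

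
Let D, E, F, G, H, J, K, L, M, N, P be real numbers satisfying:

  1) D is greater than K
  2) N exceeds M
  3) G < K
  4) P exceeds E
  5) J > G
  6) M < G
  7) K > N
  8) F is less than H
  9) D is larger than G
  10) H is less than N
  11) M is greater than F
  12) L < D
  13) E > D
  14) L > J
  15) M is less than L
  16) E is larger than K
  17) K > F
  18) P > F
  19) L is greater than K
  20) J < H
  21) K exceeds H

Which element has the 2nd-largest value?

E

Piecing the relations together gives one ordering: F < M < G < J < H < N < K < L < D < E < P.
Counting 2 from the largest end gives E.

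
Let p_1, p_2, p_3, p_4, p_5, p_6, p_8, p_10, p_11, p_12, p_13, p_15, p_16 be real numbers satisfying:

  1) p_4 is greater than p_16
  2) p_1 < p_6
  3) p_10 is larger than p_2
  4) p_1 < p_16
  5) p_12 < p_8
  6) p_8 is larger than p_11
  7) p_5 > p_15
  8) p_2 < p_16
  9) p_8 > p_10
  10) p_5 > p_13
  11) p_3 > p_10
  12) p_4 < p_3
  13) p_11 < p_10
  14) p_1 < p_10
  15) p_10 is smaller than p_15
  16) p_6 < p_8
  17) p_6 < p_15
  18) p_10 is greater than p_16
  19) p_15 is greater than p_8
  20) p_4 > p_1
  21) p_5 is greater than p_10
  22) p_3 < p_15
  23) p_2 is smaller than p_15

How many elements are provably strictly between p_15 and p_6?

The relations place p_6 below p_15. An element lies strictly between them when it is forced above p_6 and also forced below p_15.
Above p_6: {p_8, p_5}. Below p_15: {p_1, p_11, p_12, p_2, p_16, p_10, p_4, p_8, p_3}.
Intersection: {p_8} — 1.

1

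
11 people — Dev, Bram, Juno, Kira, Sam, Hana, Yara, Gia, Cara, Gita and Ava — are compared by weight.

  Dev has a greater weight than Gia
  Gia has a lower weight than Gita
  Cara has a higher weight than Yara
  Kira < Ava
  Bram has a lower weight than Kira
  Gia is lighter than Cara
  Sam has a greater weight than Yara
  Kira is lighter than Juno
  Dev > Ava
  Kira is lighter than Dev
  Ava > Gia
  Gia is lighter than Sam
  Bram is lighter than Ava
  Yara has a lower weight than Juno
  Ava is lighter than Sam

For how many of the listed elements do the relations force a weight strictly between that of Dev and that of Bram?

Chaining upward from Bram reaches: Kira, Ava, Juno, Sam.
Chaining downward from Dev reaches: Gia, Kira, Ava.
Strictly between Bram and Dev are those in both lists: Kira, Ava — 2 elements.

2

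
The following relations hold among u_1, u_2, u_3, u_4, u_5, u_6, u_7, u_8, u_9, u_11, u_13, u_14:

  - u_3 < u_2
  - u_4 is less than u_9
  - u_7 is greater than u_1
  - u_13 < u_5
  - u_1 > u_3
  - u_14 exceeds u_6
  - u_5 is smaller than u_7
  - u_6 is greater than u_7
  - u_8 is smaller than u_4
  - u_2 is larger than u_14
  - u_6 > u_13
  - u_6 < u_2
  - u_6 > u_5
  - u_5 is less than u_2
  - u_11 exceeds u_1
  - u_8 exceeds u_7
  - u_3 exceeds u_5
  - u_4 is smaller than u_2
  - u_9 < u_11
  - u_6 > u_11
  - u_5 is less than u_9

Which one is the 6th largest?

The consecutive relations fix a unique order: u_13 < u_5 < u_3 < u_1 < u_7 < u_8 < u_4 < u_9 < u_11 < u_6 < u_14 < u_2.
The 6th largest is u_4.

u_4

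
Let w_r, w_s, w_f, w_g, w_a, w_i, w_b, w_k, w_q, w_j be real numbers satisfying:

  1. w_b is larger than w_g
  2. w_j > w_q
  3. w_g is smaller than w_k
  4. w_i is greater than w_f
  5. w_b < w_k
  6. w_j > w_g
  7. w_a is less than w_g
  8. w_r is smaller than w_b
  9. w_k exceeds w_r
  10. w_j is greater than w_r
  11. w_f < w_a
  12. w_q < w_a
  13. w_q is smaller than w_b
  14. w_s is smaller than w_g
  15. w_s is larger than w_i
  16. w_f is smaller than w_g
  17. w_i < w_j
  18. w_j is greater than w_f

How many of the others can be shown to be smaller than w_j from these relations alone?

From w_j the given relations immediately reach w_q, w_f, w_i, w_g, w_r.
From those, w_a, w_s — 7 in total.
Nothing else is reachable below w_j; 7 in all.

7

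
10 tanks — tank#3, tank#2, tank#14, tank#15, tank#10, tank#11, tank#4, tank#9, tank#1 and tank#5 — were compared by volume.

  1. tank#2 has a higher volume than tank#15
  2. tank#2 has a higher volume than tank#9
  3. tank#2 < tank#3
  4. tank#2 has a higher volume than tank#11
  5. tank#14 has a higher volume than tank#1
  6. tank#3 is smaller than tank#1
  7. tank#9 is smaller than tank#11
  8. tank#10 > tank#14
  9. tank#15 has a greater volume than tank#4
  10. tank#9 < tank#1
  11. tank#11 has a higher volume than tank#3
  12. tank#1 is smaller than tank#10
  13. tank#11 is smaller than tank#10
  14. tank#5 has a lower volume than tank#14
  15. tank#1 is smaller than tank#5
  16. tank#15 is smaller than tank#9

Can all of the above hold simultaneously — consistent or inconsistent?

inconsistent

Chaining the given relations yields tank#11 < tank#2 < tank#3, so tank#11 < tank#3. But one relation states tank#3 < tank#11. These cannot both hold.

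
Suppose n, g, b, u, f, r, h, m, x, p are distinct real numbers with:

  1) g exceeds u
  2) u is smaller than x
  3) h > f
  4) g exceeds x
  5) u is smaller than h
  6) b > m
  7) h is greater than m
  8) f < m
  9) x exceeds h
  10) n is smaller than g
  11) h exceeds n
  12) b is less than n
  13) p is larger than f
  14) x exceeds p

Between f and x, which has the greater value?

x

Link the given pairs in sequence: f < m; m < b; b < n; n < h; h < x.
Chaining these gives f < m < b < n < h < x.
So f < x; x is the larger of the two.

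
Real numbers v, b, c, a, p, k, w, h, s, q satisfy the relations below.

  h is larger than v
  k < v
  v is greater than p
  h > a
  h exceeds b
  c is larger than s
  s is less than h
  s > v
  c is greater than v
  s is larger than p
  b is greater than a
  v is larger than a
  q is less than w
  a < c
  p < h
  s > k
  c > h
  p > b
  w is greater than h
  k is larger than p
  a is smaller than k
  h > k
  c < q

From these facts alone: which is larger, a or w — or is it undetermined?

Chaining the given relations: a < b < p < k < v < s < h < c < q < w.
So w is larger.

w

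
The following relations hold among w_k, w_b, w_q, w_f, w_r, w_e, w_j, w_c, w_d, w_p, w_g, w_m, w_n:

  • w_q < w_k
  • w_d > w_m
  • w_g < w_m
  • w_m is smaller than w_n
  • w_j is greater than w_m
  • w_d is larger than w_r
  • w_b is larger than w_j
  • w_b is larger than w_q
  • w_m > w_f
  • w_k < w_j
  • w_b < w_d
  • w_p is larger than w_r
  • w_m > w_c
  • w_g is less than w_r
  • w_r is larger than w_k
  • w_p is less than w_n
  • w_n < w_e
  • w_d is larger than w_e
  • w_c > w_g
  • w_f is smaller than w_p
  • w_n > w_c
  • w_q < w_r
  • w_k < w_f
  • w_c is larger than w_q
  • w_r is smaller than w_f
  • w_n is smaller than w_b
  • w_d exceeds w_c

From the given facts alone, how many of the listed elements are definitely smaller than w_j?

7

From w_j the given relations immediately reach w_k, w_m.
From those, w_q, w_g, w_c, w_f — 6 in total.
From those, w_r — 7 in total.
Nothing else is reachable below w_j; 7 in all.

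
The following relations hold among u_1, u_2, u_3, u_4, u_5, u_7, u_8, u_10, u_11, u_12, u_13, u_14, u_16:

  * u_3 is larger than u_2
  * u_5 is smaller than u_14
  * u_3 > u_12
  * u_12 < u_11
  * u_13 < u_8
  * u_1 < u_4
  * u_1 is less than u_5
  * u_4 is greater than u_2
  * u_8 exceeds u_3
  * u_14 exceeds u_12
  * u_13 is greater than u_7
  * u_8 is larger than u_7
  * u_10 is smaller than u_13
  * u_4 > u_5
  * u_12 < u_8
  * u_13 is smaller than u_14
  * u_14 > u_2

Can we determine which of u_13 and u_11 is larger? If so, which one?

Following every chain through u_11: below u_11 we get u_12.
u_13 is not reached, and no chain runs the other way from u_13 to u_11.
So the given relations leave the order of u_11 and u_13 undetermined.

undetermined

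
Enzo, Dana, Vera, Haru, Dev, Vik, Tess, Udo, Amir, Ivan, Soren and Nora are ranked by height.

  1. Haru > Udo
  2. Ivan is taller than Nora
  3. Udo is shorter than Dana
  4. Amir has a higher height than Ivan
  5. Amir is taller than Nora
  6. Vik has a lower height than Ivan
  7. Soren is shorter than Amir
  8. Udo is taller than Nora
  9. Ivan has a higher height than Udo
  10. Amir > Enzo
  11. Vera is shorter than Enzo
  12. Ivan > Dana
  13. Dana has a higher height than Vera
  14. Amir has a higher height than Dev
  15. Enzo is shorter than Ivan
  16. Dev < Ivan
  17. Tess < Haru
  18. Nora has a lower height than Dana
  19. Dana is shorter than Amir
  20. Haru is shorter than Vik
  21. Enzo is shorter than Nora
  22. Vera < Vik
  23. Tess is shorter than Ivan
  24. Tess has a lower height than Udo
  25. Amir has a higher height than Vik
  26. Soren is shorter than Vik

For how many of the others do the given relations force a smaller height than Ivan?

10

From Ivan the given relations immediately reach Enzo, Dev, Tess, Nora, Udo, Dana, Vik.
From those, Vera, Soren, Haru — 10 in total.
Nothing else is reachable below Ivan; 10 in all.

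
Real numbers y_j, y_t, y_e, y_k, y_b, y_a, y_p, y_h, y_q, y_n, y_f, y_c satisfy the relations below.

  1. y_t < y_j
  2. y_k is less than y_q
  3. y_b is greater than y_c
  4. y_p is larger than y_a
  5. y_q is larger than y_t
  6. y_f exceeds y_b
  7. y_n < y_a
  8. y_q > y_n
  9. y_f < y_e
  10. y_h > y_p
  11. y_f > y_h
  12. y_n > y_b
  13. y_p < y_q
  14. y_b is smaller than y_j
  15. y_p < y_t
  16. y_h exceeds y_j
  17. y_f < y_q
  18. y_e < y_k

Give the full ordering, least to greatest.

y_c < y_b < y_n < y_a < y_p < y_t < y_j < y_h < y_f < y_e < y_k < y_q

Each adjacent pair is fixed by a given relation: y_c < y_b; y_b < y_n; y_n < y_a; y_a < y_p; y_p < y_t; y_t < y_j; y_j < y_h; y_h < y_f; y_f < y_e; y_e < y_k; y_k < y_q. Chaining them end to end gives the full order.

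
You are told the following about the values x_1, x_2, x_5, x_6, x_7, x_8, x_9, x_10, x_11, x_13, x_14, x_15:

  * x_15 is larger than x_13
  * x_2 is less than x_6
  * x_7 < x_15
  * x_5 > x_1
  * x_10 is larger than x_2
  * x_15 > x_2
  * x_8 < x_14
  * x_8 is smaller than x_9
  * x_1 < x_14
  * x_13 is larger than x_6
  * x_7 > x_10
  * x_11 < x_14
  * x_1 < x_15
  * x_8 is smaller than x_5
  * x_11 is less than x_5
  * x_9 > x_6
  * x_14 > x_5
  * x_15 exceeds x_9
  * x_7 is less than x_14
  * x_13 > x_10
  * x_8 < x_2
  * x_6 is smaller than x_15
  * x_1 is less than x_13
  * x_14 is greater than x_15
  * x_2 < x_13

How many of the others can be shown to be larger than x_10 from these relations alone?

4

From x_10 the given relations immediately reach x_7, x_13.
From those, x_15, x_14 — 4 in total.
No other element is forced above x_10 by the given relations, so the count is 4.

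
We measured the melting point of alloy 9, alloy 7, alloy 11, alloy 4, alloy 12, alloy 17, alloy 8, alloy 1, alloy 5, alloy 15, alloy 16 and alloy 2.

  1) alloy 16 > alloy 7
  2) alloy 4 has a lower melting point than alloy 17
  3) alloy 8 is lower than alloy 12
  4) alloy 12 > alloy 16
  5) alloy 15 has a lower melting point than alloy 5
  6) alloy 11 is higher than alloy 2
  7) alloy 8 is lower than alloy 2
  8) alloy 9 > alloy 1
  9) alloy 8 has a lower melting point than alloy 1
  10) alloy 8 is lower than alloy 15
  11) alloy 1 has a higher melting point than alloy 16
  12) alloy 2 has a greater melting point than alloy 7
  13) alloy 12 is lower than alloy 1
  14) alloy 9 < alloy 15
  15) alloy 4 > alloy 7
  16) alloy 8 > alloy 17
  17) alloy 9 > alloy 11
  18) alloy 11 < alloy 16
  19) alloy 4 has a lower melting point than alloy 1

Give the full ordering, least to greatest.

alloy 7 < alloy 4 < alloy 17 < alloy 8 < alloy 2 < alloy 11 < alloy 16 < alloy 12 < alloy 1 < alloy 9 < alloy 15 < alloy 5

The consecutive links are each given: alloy 7 < alloy 4; alloy 4 < alloy 17; alloy 17 < alloy 8; alloy 8 < alloy 2; alloy 2 < alloy 11; alloy 11 < alloy 16; alloy 16 < alloy 12; alloy 12 < alloy 1; alloy 1 < alloy 9; alloy 9 < alloy 15; alloy 15 < alloy 5.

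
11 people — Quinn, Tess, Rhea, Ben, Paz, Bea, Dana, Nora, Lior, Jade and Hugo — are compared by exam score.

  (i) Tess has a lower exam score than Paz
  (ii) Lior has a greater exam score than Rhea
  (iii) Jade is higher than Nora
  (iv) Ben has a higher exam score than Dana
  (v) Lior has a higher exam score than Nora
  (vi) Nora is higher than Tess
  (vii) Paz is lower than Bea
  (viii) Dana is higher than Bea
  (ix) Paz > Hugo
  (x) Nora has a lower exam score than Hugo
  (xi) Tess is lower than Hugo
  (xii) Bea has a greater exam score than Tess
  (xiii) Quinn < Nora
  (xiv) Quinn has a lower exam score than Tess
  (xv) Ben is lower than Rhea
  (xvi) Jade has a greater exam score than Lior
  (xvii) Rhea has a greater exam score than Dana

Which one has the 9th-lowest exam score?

Rhea

The consecutive relations fix a unique order: Quinn < Tess < Nora < Hugo < Paz < Bea < Dana < Ben < Rhea < Lior < Jade.
Counting 9 from the smallest end gives Rhea.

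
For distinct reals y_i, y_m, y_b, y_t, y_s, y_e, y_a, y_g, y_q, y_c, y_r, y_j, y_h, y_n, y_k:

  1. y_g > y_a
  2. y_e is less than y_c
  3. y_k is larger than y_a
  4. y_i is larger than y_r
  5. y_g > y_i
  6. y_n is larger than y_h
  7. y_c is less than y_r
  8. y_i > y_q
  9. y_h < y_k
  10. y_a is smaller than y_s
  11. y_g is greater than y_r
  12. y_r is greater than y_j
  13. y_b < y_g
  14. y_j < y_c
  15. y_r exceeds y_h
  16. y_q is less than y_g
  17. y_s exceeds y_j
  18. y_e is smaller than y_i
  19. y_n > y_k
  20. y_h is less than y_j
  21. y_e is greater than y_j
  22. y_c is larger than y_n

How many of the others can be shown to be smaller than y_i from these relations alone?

9

The elements the relations force below y_i are y_a, y_q, y_h, y_j, y_k, y_e, y_n, y_c, y_r — no chain reaches any other.
That is 9.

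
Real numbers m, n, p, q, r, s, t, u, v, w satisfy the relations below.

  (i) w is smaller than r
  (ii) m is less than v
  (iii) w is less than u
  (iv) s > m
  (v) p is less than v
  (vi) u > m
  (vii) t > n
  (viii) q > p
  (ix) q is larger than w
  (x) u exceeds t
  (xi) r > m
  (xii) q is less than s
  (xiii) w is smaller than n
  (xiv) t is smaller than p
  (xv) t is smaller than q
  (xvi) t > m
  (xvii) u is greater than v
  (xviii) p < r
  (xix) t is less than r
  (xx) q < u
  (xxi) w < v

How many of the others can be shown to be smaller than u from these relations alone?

7

The elements the relations force below u are m, w, n, t, p, q, v — no chain reaches any other.
That is 7.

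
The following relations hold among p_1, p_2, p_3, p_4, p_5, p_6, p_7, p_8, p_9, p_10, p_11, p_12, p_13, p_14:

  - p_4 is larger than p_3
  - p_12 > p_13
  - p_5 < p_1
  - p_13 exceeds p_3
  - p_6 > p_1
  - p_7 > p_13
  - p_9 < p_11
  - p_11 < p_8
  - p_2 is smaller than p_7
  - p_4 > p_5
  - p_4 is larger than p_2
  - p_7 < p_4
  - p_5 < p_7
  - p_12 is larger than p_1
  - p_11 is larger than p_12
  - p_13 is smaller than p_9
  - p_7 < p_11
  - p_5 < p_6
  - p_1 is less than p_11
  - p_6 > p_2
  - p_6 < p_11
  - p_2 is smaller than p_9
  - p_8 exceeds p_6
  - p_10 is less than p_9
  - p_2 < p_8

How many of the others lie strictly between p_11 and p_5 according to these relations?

The relations place p_5 below p_11. An element lies strictly between them when it is forced above p_5 and also forced below p_11.
Above p_5: {p_1, p_7, p_6, p_4, p_12, p_8}. Below p_11: {p_3, p_10, p_2, p_1, p_13, p_9, p_7, p_6, p_12}.
Intersection: {p_1, p_7, p_6, p_12} — 4.

4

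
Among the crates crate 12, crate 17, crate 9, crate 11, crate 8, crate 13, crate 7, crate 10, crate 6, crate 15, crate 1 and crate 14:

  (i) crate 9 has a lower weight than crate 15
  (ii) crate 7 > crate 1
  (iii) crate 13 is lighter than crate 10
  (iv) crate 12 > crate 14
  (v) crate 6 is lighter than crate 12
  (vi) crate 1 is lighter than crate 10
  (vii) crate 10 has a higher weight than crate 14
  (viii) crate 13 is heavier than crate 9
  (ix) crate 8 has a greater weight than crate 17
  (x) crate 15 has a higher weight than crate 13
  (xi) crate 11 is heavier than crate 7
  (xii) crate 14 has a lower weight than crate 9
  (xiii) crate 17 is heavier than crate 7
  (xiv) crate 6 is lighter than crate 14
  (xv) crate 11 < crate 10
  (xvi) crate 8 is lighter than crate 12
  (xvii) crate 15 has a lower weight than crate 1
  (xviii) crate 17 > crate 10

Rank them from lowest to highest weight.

Nothing is placed below crate 6, so it is least; from there crate 6 < crate 14; crate 14 < crate 9; crate 9 < crate 13; crate 13 < crate 15; crate 15 < crate 1; crate 1 < crate 7; crate 7 < crate 11; crate 11 < crate 10; crate 10 < crate 17; crate 17 < crate 8; crate 8 < crate 12, each given directly.

crate 6 < crate 14 < crate 9 < crate 13 < crate 15 < crate 1 < crate 7 < crate 11 < crate 10 < crate 17 < crate 8 < crate 12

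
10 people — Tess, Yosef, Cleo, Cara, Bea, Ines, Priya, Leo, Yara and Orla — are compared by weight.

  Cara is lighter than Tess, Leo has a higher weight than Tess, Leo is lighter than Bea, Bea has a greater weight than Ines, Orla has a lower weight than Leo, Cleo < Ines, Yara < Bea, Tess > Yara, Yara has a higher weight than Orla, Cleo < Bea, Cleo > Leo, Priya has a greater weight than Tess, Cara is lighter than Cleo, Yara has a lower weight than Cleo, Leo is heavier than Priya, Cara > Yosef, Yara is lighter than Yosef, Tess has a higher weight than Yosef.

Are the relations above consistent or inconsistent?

Every relation is compatible with Orla < Yara < Yosef < Cara < Tess < Priya < Leo < Cleo < Ines < Bea; the set is consistent.

consistent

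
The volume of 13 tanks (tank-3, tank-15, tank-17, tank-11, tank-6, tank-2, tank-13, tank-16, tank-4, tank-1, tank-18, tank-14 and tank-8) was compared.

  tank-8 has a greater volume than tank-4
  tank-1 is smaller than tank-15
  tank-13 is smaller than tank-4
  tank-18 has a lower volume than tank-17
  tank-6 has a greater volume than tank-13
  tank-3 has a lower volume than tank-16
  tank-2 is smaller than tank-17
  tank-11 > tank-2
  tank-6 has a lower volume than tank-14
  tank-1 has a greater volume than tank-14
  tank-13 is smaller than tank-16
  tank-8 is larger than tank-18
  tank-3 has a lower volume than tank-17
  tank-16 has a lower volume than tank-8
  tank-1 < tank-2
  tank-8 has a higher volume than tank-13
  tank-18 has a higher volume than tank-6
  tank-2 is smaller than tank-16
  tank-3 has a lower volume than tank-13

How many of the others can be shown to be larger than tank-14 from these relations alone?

7

From tank-14 the given relations immediately reach tank-1.
From those, tank-2, tank-15 — 3 in total.
From those, tank-16, tank-17, tank-11 — 6 in total.
From those, tank-8 — 7 in total.
Nothing else is reachable above tank-14; 7 in all.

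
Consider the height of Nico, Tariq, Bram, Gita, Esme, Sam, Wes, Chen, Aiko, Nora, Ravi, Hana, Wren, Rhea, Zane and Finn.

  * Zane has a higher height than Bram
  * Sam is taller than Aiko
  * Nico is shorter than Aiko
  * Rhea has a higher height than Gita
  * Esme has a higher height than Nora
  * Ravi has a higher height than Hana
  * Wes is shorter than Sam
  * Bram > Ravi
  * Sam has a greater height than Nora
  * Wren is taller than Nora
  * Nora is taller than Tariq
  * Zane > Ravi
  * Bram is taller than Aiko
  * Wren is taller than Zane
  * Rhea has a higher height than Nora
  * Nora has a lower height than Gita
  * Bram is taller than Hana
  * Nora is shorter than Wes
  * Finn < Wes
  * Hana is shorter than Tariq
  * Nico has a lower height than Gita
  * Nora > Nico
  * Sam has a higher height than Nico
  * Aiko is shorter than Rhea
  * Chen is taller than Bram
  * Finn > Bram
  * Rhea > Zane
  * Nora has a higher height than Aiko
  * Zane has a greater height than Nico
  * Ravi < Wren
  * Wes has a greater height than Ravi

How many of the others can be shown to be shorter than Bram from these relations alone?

Directly below Bram: Hana, Ravi, Aiko.
One step further: Nico (4 so far).
No other element is forced below Bram by the given relations, so the count is 4.

4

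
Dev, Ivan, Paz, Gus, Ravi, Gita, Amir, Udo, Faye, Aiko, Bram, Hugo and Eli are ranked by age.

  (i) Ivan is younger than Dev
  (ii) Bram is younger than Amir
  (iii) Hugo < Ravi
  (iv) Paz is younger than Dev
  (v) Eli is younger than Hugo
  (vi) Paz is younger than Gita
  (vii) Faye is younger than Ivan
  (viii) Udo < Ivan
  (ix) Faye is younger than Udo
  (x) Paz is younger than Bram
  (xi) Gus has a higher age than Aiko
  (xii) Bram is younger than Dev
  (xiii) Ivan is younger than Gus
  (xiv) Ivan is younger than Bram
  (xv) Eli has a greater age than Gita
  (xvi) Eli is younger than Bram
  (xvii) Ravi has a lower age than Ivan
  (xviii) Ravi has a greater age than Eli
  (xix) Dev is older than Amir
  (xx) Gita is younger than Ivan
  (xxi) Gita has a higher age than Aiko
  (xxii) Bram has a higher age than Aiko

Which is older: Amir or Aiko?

Amir

Aiko < Gita < Eli < Hugo < Ravi < Ivan < Bram < Amir, by transitivity through Gita, Eli, Hugo, Ravi, Ivan, Bram.
So Aiko < Amir; Amir is the older of the two.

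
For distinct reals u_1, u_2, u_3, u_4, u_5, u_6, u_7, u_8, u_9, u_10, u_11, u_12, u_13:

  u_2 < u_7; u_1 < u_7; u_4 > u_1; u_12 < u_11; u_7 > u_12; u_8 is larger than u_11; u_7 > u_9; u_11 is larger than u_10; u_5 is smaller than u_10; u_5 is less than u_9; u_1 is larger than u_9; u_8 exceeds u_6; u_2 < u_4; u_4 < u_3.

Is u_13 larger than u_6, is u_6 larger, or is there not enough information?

Following every chain through u_6: above u_6 we get u_8.
u_13 is not reached, and no chain runs the other way from u_13 to u_6.
So the given relations leave the order of u_6 and u_13 undetermined.

undetermined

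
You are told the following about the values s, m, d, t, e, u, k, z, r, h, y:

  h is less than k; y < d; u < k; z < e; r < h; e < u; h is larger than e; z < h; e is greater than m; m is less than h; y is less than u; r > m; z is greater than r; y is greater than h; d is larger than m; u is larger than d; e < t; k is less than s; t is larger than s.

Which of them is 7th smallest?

Chaining the given pairs: m < r < z < e < h < y < d < u < k < s < t.
Counting 7 from the smallest end gives d.

d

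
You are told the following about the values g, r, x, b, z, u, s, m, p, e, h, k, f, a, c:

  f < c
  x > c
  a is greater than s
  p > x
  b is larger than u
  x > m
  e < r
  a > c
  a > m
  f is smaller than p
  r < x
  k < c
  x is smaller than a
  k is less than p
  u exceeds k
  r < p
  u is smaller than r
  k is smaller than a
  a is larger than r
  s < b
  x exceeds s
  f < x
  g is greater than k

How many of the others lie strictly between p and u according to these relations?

2

The relations place u below p. An element lies strictly between them when it is forced above u and also forced below p.
Above u: {r, x, a, b}. Below p: {s, f, k, c, m, e, r, x}.
Intersection: {r, x} — 2.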